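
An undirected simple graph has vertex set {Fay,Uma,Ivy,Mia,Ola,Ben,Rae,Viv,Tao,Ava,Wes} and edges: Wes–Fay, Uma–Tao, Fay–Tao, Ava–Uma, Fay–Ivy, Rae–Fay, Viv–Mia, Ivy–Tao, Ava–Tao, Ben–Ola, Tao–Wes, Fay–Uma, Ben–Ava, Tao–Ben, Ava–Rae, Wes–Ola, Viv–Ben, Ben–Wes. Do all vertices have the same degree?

No

Degrees: Fay:5, Uma:3, Ivy:2, Mia:1, Ola:2, Ben:5, Rae:2, Viv:2, Tao:6, Ava:4, Wes:4
Vertex Mia has degree 1 while Tao has degree 6, so the graph is not regular.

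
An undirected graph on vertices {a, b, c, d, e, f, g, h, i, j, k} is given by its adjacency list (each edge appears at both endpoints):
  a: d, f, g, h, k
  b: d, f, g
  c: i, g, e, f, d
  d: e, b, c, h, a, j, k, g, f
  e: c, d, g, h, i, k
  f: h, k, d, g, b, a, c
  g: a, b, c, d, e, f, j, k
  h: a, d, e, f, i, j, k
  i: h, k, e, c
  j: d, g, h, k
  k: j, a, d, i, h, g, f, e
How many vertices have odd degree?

Degrees: a:5, b:3, c:5, d:9, e:6, f:7, g:8, h:7, i:4, j:4, k:8
Odd-degree vertices: a, b, c, d, f, h.

6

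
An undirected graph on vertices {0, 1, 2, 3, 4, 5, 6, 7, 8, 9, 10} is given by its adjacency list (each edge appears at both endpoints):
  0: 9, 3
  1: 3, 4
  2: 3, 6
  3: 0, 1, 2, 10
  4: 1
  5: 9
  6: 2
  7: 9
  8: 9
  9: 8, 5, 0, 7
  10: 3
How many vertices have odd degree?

Degrees: 0:2, 1:2, 2:2, 3:4, 4:1, 5:1, 6:1, 7:1, 8:1, 9:4, 10:1
Odd-degree vertices: 4, 5, 6, 7, 8, 10.

6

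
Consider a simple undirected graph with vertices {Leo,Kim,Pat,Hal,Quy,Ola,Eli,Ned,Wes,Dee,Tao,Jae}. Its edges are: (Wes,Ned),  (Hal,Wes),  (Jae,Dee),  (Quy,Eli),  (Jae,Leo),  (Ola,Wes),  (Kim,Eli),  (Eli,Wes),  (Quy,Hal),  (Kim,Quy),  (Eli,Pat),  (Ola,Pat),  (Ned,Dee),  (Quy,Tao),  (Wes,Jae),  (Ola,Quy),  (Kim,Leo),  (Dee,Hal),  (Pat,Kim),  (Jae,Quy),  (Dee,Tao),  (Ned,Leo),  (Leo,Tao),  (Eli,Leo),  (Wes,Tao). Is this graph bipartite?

No

Eli-Kim-Leo-Eli is an odd cycle (length 3), and a bipartite graph can contain only even cycles.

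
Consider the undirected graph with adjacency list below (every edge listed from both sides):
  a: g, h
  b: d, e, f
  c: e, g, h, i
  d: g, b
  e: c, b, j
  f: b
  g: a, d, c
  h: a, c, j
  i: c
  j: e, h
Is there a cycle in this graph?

Yes

|V| = 10, |E| = 12, number of components = 1.
One cycle is h-c-g-d-b-e-j-h.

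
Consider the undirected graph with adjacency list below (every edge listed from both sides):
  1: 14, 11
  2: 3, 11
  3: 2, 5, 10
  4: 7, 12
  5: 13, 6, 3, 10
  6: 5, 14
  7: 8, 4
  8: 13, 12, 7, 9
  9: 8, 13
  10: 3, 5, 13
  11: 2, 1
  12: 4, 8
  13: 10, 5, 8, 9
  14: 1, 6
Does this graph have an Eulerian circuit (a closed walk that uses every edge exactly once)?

Degrees: 1:2, 2:2, 3:3, 4:2, 5:4, 6:2, 7:2, 8:4, 9:2, 10:3, 11:2, 12:2, 13:4, 14:2
3, 10 have odd degree; an Eulerian circuit needs every degree to be even, so none exists.

No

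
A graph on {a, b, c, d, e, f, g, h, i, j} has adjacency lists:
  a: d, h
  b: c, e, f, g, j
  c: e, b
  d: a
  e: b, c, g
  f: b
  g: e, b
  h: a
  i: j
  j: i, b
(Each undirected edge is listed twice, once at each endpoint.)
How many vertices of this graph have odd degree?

6

Degrees: a:2, b:5, c:2, d:1, e:3, f:1, g:2, h:1, i:1, j:2
Odd-degree vertices: b, d, e, f, h, i.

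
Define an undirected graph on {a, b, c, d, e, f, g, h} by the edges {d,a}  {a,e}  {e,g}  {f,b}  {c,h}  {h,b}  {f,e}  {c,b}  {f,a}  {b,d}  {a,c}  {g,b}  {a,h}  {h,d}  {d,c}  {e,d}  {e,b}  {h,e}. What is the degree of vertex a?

Neighbors of a: c, d, e, f, h.

5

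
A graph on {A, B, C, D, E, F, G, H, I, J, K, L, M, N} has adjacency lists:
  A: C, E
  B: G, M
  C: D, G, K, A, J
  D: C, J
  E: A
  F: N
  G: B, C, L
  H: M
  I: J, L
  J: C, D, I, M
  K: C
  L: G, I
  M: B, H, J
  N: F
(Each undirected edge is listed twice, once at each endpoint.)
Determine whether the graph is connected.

Component: {F, N}
Component: {A, B, C, D, E, G, H, I, J, K, L, M}
There are 2 separate components, so the graph is not connected.

No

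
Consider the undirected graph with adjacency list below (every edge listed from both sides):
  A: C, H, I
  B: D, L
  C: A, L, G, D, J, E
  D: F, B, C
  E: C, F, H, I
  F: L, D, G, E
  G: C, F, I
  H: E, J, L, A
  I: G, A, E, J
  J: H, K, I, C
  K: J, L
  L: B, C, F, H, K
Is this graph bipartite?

Yes

Color {B, C, F, H, I, K} black and {A, D, E, G, J, L} white. No edge joins two same-colored vertices, so the graph is bipartite.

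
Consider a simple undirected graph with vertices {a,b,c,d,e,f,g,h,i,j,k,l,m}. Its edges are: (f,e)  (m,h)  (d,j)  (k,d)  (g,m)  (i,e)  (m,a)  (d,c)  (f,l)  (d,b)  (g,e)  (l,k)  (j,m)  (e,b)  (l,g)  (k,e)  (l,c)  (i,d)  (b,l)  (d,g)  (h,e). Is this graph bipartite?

Yes

Color {d, e, l, m} black and {a, b, c, f, g, h, i, j, k} white. No edge joins two same-colored vertices, so the graph is bipartite.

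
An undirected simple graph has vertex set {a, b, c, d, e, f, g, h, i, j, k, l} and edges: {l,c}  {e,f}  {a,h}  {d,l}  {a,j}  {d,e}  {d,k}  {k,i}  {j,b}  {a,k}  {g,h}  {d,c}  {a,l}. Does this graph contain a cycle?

The graph has 12 vertices, 13 edges, and 1 connected component.
Since 13 > 12 - 1, a cycle must exist; for instance a-k-d-l-a.

Yes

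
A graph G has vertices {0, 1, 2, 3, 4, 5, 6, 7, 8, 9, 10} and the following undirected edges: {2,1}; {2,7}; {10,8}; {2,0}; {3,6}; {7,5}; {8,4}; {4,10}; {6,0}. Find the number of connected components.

3

Component: {9}
Component: {4, 8, 10}
Component: {0, 1, 2, 3, 5, 6, 7}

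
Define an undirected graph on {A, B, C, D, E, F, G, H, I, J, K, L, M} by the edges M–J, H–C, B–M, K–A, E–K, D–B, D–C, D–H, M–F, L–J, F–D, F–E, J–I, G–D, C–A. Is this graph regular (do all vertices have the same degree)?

Degrees: A:2, B:2, C:3, D:5, E:2, F:3, G:1, H:2, I:1, J:3, K:2, L:1, M:3
Vertex G has degree 1 while D has degree 5, so the graph is not regular.

No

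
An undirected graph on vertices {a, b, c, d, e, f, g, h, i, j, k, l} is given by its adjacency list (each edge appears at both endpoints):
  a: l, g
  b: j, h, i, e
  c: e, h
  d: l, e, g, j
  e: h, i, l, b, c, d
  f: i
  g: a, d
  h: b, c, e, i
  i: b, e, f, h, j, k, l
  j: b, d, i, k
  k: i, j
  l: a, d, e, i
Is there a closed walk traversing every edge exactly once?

Degrees: a:2, b:4, c:2, d:4, e:6, f:1, g:2, h:4, i:7, j:4, k:2, l:4
Vertices with odd degree: f, i. An Eulerian circuit requires all degrees even.

No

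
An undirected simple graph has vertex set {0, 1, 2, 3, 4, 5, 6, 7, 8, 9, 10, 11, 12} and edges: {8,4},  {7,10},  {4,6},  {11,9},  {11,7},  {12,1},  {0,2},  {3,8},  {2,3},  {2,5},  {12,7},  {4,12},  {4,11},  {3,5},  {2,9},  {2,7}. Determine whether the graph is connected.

Yes

A breadth-first search from 0 visits 0, 2, 5, 3, 7, 9, 8, 11, 10, 12, 4, 1, 6 — all 13 vertices — so the graph is connected.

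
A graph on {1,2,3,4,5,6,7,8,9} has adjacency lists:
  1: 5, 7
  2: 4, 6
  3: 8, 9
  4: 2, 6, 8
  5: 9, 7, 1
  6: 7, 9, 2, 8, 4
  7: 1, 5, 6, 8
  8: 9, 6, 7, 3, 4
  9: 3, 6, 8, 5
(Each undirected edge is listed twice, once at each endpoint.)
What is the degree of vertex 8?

5

Neighbors of 8: 3, 4, 6, 7, 9.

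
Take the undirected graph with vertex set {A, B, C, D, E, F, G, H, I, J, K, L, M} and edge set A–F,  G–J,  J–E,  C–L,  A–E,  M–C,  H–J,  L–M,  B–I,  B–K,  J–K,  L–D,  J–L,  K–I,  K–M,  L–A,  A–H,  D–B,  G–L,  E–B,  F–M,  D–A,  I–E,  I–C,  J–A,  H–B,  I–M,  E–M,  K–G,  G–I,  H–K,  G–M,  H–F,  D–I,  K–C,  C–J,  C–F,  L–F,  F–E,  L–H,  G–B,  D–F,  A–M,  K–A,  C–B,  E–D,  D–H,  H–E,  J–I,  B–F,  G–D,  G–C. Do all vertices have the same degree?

Degrees: A:8, B:8, C:8, D:8, E:8, F:8, G:8, H:8, I:8, J:8, K:8, L:8, M:8
All degrees equal 8; the graph is regular.

Yes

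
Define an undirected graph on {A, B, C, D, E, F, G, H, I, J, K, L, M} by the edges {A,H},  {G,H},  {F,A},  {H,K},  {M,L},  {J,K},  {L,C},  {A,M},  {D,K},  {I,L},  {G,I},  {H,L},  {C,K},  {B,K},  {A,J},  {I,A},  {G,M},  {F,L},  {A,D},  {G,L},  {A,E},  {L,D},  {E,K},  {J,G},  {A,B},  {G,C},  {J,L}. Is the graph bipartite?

No

The cycle L-G-M-L has length 3, which is odd, so the graph is not bipartite.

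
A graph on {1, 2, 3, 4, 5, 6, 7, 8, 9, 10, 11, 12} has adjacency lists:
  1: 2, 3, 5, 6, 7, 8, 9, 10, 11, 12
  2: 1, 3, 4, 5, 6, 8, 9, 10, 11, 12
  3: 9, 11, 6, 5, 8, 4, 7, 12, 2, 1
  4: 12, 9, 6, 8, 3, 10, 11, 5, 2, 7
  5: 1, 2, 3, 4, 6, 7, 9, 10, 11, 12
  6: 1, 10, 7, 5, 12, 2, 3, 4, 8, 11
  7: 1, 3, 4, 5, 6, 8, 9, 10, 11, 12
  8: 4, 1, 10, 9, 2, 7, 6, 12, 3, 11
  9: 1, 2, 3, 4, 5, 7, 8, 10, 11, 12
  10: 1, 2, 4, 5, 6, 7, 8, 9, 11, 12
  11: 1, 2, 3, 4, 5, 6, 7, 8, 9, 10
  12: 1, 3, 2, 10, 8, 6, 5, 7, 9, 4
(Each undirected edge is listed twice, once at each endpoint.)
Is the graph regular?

Yes

Degrees: 1:10, 2:10, 3:10, 4:10, 5:10, 6:10, 7:10, 8:10, 9:10, 10:10, 11:10, 12:10
Every vertex has degree 10, so the graph is 10-regular.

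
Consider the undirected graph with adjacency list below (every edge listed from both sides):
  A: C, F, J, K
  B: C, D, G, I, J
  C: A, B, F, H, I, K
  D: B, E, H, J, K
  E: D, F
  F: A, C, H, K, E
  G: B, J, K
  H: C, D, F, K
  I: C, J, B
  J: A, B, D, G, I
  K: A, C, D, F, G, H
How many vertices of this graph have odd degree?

6

Degrees: A:4, B:5, C:6, D:5, E:2, F:5, G:3, H:4, I:3, J:5, K:6
Odd-degree vertices: B, D, F, G, I, J.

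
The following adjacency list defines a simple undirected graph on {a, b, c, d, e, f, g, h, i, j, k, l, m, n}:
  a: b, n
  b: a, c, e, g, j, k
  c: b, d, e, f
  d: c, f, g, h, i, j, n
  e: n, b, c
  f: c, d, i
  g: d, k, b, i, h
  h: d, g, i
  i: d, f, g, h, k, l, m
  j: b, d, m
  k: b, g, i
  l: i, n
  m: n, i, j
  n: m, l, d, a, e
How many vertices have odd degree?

Degrees: a:2, b:6, c:4, d:7, e:3, f:3, g:5, h:3, i:7, j:3, k:3, l:2, m:3, n:5
Odd-degree vertices: d, e, f, g, h, i, j, k, m, n.

10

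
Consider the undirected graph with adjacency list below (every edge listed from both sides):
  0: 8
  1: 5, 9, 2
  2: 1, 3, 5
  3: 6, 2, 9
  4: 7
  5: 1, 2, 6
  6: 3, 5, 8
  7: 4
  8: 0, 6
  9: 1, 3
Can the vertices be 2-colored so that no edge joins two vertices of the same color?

No

1-5-2-1 is an odd cycle (length 3), and a bipartite graph can contain only even cycles.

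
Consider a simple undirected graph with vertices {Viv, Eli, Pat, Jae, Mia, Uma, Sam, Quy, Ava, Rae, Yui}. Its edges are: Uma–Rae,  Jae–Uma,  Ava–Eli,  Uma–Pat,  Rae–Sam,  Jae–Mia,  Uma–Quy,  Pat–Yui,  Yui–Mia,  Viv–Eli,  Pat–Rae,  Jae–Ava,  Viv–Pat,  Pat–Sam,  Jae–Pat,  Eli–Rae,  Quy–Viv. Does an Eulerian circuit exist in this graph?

No

Degrees: Viv:3, Eli:3, Pat:6, Jae:4, Mia:2, Uma:4, Sam:2, Quy:2, Ava:2, Rae:4, Yui:2
Viv, Eli have odd degree; an Eulerian circuit needs every degree to be even, so none exists.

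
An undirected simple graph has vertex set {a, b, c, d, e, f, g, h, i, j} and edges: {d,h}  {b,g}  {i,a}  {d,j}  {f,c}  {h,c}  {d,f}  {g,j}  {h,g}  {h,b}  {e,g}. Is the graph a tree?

The graph has 10 vertices and 11 edges.
It splits into 2 components, so it cannot be a tree.

No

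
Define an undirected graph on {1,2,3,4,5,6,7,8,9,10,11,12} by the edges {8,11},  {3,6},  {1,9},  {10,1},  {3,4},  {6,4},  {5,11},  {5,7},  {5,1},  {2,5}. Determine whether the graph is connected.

No

Component: {12}
Component: {3, 4, 6}
Component: {1, 2, 5, 7, 8, 9, 10, 11}
There are 3 separate components, so the graph is not connected.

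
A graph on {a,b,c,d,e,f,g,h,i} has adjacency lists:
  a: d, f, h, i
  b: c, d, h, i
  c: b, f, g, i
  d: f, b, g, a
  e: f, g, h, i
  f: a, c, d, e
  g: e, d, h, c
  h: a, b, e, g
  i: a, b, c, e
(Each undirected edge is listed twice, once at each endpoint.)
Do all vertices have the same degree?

Yes

Degrees: a:4, b:4, c:4, d:4, e:4, f:4, g:4, h:4, i:4
All degrees equal 4; the graph is regular.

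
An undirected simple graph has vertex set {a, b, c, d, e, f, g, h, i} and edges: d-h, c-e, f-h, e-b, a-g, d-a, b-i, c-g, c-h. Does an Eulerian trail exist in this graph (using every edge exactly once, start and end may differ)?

Degrees: a:2, b:2, c:3, d:2, e:2, f:1, g:2, h:3, i:1
Odd-degree vertices: c, f, h, i (4 total).
With 4 odd-degree vertices (more than two), no single trail can use every edge.

No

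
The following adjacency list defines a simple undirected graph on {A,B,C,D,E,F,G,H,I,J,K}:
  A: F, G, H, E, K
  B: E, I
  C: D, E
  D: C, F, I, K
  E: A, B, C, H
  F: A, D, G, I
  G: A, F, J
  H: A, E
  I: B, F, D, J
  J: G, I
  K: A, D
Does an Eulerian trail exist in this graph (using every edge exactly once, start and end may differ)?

Degrees: A:5, B:2, C:2, D:4, E:4, F:4, G:3, H:2, I:4, J:2, K:2
Odd-degree vertices: A, G (2 total).
The non-isolated vertices are connected and exactly 2 have odd degree, so an Eulerian trail exists (from A to G).

Yes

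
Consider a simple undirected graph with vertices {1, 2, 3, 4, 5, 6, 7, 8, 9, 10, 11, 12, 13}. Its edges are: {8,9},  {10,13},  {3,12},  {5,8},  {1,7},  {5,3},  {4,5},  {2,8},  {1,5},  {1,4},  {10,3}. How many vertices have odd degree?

8

Degrees: 1:3, 2:1, 3:3, 4:2, 5:4, 6:0, 7:1, 8:3, 9:1, 10:2, 11:0, 12:1, 13:1
Odd-degree vertices: 1, 2, 3, 7, 8, 9, 12, 13.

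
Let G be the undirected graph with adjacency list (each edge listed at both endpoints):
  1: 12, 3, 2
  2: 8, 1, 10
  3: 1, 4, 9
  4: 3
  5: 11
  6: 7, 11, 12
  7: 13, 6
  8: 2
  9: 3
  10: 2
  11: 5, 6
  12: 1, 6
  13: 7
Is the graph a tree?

Yes

The graph has 13 vertices and 12 edges.
Connected and |E| = |V| - 1, which characterizes a tree.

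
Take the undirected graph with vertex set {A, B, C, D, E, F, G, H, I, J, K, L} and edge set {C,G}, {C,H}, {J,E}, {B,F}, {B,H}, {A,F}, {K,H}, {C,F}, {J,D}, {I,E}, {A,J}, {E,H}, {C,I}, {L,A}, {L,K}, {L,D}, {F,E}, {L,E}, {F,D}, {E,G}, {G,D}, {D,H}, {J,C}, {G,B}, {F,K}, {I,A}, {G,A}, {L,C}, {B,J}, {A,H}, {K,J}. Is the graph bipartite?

Partition the vertices as {F, G, H, I, J, L} vs {A, B, C, D, E, K}. Each listed edge has one endpoint in each part, so the graph is bipartite.

Yes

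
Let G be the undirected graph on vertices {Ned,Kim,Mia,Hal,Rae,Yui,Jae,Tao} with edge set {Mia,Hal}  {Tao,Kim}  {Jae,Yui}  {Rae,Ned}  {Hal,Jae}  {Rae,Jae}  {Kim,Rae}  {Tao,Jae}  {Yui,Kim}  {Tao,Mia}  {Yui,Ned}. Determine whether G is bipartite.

Color {Hal, Rae, Yui, Tao} black and {Ned, Kim, Mia, Jae} white. No edge joins two same-colored vertices, so the graph is bipartite.

Yes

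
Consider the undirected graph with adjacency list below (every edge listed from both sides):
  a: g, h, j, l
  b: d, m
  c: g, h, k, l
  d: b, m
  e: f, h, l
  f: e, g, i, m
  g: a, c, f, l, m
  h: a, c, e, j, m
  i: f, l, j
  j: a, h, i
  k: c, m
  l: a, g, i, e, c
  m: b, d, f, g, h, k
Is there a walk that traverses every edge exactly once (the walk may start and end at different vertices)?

No

Degrees: a:4, b:2, c:4, d:2, e:3, f:4, g:5, h:5, i:3, j:3, k:2, l:5, m:6
Odd-degree vertices: e, g, h, i, j, l (6 total).
With 6 odd-degree vertices (more than two), no single trail can use every edge.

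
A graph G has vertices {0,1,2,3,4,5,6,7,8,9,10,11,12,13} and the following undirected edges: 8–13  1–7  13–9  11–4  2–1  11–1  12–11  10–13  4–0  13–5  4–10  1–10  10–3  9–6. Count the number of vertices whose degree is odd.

10

Degrees: 0:1, 1:4, 2:1, 3:1, 4:3, 5:1, 6:1, 7:1, 8:1, 9:2, 10:4, 11:3, 12:1, 13:4
Odd-degree vertices: 0, 2, 3, 4, 5, 6, 7, 8, 11, 12.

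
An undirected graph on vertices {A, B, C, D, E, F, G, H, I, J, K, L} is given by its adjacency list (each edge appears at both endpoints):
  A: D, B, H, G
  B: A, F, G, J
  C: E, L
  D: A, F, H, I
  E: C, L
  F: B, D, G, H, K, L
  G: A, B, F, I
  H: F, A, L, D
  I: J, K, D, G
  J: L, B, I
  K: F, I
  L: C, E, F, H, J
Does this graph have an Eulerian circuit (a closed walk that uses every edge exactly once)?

No

Degrees: A:4, B:4, C:2, D:4, E:2, F:6, G:4, H:4, I:4, J:3, K:2, L:5
J, L have odd degree; an Eulerian circuit needs every degree to be even, so none exists.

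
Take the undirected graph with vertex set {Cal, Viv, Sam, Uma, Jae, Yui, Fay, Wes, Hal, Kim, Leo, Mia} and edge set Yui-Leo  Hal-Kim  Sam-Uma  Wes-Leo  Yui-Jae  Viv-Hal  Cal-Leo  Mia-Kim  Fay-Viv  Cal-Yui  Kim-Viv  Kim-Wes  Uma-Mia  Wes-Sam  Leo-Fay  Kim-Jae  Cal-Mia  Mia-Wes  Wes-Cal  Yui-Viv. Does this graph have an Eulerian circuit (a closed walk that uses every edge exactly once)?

Degrees: Cal:4, Viv:4, Sam:2, Uma:2, Jae:2, Yui:4, Fay:2, Wes:5, Hal:2, Kim:5, Leo:4, Mia:4
Wes, Kim have odd degree; an Eulerian circuit needs every degree to be even, so none exists.

No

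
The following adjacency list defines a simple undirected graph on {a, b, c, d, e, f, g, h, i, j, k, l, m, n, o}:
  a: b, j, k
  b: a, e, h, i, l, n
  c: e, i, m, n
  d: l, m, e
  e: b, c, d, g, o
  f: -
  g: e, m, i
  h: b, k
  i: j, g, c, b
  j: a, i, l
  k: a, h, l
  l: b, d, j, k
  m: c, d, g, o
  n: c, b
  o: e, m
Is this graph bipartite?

Yes

A valid 2-coloring puts {b, c, d, f, g, j, k, o} on one side and {a, e, h, i, l, m, n} on the other; every edge crosses between the two sides.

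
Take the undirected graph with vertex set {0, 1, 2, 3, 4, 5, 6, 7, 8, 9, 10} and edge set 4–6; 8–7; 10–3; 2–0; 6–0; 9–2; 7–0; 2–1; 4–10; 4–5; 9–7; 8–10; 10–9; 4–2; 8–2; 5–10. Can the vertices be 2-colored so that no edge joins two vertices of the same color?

No

5-4-10-5 is an odd cycle (length 3), and a bipartite graph can contain only even cycles.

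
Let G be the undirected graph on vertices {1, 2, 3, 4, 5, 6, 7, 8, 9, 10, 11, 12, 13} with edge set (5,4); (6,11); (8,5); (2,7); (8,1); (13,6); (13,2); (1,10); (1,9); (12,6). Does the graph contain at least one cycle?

|V| = 13, |E| = 10, number of components = 3.
Since 10 = 13 - 3, the graph is a forest and contains no cycle.

No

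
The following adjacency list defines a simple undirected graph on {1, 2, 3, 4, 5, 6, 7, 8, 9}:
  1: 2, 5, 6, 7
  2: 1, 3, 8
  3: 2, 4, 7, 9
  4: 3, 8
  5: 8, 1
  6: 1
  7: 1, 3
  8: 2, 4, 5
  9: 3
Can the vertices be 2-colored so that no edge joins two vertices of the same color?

Partition the vertices as {2, 4, 5, 6, 7, 9} vs {1, 3, 8}. Each listed edge has one endpoint in each part, so the graph is bipartite.

Yes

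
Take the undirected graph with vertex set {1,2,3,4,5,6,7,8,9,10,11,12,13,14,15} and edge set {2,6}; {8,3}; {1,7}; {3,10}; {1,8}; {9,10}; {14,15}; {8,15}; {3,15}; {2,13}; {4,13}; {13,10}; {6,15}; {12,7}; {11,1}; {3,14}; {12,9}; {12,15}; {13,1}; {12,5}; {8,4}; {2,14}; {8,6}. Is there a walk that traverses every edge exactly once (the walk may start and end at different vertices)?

No

Degrees: 1:4, 2:3, 3:4, 4:2, 5:1, 6:3, 7:2, 8:5, 9:2, 10:3, 11:1, 12:4, 13:4, 14:3, 15:5
Odd-degree vertices: 2, 5, 6, 8, 10, 11, 14, 15 (8 total).
With 8 odd-degree vertices (more than two), no single trail can use every edge.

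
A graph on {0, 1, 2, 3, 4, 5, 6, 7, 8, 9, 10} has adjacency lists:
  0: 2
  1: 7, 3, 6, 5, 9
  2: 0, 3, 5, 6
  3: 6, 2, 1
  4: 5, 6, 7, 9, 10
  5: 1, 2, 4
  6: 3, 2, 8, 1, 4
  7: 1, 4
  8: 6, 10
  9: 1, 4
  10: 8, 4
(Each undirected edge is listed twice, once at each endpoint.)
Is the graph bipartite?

The cycle 2-3-6-2 has length 3, which is odd, so the graph is not bipartite.

No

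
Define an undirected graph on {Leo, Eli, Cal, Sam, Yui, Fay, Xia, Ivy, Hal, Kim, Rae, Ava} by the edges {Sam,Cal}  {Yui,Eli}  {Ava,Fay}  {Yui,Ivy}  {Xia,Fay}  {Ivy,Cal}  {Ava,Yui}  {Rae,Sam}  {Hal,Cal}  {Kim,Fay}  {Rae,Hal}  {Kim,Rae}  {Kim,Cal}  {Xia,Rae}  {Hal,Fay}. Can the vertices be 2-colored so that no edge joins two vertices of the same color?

Color {Leo, Cal, Yui, Fay, Rae} black and {Eli, Sam, Xia, Ivy, Hal, Kim, Ava} white. No edge joins two same-colored vertices, so the graph is bipartite.

Yes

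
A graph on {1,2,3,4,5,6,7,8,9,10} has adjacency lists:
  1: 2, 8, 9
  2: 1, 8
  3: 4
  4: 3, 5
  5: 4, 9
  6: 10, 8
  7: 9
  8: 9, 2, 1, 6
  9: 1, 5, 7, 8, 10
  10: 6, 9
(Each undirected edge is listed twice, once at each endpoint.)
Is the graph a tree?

The graph has 10 vertices and 12 edges.
A tree on 10 vertices has exactly 9 edges; this graph has 12, so it contains a cycle and is not a tree.

No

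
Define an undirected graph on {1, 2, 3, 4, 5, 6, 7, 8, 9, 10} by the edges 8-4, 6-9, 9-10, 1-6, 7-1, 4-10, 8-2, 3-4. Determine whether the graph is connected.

Component: {5}
Component: {1, 2, 3, 4, 6, 7, 8, 9, 10}
No edge joins these 2 groups, so the graph is disconnected.

No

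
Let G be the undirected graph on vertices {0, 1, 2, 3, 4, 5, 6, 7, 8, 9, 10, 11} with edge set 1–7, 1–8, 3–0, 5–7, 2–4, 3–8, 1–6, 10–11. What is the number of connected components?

Component: {9}
Component: {2, 4}
Component: {10, 11}
Component: {0, 1, 3, 5, 6, 7, 8}

4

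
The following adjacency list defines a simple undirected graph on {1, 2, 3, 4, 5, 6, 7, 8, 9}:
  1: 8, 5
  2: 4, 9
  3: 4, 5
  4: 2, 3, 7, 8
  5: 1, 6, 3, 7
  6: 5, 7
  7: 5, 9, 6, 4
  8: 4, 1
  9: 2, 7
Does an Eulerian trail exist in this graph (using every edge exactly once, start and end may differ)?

Degrees: 1:2, 2:2, 3:2, 4:4, 5:4, 6:2, 7:4, 8:2, 9:2
Odd-degree vertices: none (0 total).
The non-isolated vertices are connected and exactly 0 have odd degree, so an Eulerian trail exists.

Yes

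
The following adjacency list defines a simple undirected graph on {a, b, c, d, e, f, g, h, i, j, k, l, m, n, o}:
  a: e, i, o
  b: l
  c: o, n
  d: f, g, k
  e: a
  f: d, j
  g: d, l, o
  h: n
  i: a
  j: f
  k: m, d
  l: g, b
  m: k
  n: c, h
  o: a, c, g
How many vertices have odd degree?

10

Degrees: a:3, b:1, c:2, d:3, e:1, f:2, g:3, h:1, i:1, j:1, k:2, l:2, m:1, n:2, o:3
Odd-degree vertices: a, b, d, e, g, h, i, j, m, o.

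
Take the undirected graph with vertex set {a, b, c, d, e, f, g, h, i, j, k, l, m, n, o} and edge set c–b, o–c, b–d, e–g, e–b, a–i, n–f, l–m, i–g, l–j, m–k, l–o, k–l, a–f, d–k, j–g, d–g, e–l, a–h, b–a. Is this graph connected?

Yes

A breadth-first search from a visits a, h, b, i, f, e, d, c, g, n, l, k, o, j, m — all 15 vertices — so the graph is connected.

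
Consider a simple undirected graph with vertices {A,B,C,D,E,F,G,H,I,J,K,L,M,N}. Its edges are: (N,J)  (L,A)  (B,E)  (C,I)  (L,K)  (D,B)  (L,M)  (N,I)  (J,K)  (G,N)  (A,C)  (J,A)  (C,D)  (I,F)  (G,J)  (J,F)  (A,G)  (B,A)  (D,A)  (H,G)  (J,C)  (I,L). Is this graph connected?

A breadth-first search from A visits A, J, C, B, G, D, L, K, F, N, I, E, H, M — all 14 vertices — so the graph is connected.

Yes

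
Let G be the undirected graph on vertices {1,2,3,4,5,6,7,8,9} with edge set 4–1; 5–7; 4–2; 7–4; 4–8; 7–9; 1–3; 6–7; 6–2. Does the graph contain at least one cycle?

|V| = 9, |E| = 9, number of components = 1.
One cycle is 4-7-6-2-4.

Yes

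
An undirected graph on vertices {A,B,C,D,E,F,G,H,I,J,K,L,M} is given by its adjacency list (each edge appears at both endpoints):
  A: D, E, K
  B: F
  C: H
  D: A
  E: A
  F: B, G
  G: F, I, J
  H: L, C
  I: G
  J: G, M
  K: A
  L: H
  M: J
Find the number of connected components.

Component: {C, H, L}
Component: {A, D, E, K}
Component: {B, F, G, I, J, M}

3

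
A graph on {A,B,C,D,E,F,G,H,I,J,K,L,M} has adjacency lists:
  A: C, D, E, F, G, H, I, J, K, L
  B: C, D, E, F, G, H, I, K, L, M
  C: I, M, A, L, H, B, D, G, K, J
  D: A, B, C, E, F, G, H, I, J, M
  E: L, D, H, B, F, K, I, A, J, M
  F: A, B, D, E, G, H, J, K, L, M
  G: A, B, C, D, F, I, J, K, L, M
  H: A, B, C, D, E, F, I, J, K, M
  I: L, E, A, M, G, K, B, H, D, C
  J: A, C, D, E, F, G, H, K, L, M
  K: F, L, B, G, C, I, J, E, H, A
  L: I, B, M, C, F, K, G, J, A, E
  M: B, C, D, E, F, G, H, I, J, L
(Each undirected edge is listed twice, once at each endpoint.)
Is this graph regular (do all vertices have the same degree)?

Degrees: A:10, B:10, C:10, D:10, E:10, F:10, G:10, H:10, I:10, J:10, K:10, L:10, M:10
Every vertex has degree 10, so the graph is 10-regular.

Yes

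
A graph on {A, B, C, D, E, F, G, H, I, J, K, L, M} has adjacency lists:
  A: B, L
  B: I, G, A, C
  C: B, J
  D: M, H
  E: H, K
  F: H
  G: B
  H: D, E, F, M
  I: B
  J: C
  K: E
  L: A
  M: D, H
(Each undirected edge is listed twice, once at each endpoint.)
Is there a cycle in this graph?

The graph has 13 vertices, 12 edges, and 2 connected components.
One cycle is D-H-M-D.

Yes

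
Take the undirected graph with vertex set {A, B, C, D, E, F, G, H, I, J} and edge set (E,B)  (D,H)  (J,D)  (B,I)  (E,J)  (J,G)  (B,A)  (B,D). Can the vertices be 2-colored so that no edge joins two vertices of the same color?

Yes

Partition the vertices as {B, C, F, H, J} vs {A, D, E, G, I}. Each listed edge has one endpoint in each part, so the graph is bipartite.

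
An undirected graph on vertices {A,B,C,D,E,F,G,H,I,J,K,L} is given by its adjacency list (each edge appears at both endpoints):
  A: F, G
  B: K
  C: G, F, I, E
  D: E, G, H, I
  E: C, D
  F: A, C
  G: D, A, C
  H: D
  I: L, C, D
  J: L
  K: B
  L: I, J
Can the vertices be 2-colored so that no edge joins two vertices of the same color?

Yes

A valid 2-coloring puts {E, F, G, H, I, J, K} on one side and {A, B, C, D, L} on the other; every edge crosses between the two sides.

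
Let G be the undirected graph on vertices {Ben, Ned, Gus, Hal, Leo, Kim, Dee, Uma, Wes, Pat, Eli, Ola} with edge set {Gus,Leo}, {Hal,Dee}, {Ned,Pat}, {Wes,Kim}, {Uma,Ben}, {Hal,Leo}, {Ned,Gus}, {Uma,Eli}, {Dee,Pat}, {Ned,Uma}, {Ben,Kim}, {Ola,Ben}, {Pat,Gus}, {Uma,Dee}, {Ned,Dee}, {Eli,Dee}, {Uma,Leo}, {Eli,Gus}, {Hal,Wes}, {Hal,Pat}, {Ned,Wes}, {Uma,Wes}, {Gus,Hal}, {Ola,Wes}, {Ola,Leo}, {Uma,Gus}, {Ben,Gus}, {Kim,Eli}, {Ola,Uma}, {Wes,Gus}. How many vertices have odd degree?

4

Degrees: Ben:4, Ned:5, Gus:8, Hal:5, Leo:4, Kim:3, Dee:5, Uma:8, Wes:6, Pat:4, Eli:4, Ola:4
Odd-degree vertices: Ned, Hal, Kim, Dee.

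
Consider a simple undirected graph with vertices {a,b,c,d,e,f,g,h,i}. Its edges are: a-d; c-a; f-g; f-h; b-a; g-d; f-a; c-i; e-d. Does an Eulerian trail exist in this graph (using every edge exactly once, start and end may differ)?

Degrees: a:4, b:1, c:2, d:3, e:1, f:3, g:2, h:1, i:1
Odd-degree vertices: b, d, e, f, h, i (6 total).
With 6 odd-degree vertices (more than two), no single trail can use every edge.

No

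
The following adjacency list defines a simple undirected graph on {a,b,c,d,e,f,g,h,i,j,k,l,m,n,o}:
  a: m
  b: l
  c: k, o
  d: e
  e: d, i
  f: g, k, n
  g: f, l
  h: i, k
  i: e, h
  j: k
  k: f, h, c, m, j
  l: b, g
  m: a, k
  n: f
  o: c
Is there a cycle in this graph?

The graph has 15 vertices, 14 edges, and 1 connected component.
Since 14 = 15 - 1, the graph is a forest and contains no cycle.

No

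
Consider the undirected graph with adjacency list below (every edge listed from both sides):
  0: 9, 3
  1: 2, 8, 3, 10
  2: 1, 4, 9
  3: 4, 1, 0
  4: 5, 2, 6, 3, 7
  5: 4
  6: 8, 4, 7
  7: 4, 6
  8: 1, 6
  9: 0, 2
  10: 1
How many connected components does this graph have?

1

Component: {0, 1, 2, 3, 4, 5, 6, 7, 8, 9, 10}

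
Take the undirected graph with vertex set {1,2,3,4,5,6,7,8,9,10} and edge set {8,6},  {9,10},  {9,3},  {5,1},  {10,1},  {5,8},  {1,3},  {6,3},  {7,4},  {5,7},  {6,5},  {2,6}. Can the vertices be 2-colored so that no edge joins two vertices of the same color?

The cycle 6-8-5-6 has length 3, which is odd, so the graph is not bipartite.

No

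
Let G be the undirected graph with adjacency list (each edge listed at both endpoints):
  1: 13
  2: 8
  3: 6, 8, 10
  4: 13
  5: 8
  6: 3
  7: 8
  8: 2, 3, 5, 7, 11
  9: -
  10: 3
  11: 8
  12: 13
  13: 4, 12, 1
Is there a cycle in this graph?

No

The graph has 13 vertices, 10 edges, and 3 connected components.
Since 10 = 13 - 3, the graph is a forest and contains no cycle.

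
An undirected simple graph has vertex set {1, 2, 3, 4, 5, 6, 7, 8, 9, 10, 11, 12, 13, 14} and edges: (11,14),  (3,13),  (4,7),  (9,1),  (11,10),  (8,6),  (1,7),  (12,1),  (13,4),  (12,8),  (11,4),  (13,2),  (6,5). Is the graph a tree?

The graph has 14 vertices and 13 edges.
It is connected with exactly 13 edges, hence acyclic — it is a tree.

Yes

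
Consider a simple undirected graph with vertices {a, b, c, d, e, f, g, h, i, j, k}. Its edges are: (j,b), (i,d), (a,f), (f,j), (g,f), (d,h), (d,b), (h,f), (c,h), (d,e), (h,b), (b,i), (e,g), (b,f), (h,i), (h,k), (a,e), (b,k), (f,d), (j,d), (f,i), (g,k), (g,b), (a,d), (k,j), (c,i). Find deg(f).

7

Neighbors of f: a, b, d, g, h, i, j.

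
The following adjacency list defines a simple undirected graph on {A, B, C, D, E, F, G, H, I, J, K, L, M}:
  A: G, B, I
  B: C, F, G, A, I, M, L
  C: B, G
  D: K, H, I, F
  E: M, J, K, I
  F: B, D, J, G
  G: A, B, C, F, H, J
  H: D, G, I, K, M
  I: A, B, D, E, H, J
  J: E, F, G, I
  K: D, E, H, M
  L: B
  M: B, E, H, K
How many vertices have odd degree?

4

Degrees: A:3, B:7, C:2, D:4, E:4, F:4, G:6, H:5, I:6, J:4, K:4, L:1, M:4
Odd-degree vertices: A, B, H, L.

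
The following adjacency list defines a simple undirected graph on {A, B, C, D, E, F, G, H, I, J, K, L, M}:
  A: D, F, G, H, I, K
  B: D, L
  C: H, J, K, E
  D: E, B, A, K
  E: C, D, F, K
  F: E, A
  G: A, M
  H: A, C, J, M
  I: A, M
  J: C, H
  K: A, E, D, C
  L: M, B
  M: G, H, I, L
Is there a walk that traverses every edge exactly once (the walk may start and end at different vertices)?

Yes

Degrees: A:6, B:2, C:4, D:4, E:4, F:2, G:2, H:4, I:2, J:2, K:4, L:2, M:4
Odd-degree vertices: none (0 total).
With 0 odd-degree vertices and all edges in one connected piece, an Eulerian trail exists.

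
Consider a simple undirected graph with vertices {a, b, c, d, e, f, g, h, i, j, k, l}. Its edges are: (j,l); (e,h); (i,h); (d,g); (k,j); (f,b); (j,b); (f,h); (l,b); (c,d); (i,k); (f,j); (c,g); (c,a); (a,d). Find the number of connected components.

2

Component: {a, c, d, g}
Component: {b, e, f, h, i, j, k, l}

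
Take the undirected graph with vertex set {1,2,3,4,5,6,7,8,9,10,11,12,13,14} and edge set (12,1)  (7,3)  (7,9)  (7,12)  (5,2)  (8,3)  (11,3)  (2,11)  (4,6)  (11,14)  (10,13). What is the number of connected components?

3

Component: {4, 6}
Component: {10, 13}
Component: {1, 2, 3, 5, 7, 8, 9, 11, 12, 14}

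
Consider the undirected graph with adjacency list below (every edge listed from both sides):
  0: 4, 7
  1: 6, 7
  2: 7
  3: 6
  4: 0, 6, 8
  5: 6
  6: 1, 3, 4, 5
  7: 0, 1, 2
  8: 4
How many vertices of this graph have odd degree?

Degrees: 0:2, 1:2, 2:1, 3:1, 4:3, 5:1, 6:4, 7:3, 8:1
Odd-degree vertices: 2, 3, 4, 5, 7, 8.

6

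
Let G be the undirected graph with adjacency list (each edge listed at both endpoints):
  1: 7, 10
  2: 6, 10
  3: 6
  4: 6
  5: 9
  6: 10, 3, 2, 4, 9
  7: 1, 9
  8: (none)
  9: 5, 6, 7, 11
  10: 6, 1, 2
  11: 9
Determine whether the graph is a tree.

No

|V| = 11, |E| = 11.
It splits into 2 components, so it cannot be a tree.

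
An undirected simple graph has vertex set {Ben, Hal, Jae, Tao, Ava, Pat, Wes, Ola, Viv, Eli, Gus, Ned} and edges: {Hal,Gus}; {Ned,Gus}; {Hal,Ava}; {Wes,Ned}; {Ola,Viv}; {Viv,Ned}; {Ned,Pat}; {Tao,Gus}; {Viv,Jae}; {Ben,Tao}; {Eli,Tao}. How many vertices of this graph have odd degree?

10

Degrees: Ben:1, Hal:2, Jae:1, Tao:3, Ava:1, Pat:1, Wes:1, Ola:1, Viv:3, Eli:1, Gus:3, Ned:4
Odd-degree vertices: Ben, Jae, Tao, Ava, Pat, Wes, Ola, Viv, Eli, Gus.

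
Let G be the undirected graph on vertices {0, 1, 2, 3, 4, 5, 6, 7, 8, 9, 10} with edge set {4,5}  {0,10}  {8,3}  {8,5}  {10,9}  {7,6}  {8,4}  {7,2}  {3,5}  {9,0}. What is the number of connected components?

Component: {1}
Component: {0, 9, 10}
Component: {2, 6, 7}
Component: {3, 4, 5, 8}

4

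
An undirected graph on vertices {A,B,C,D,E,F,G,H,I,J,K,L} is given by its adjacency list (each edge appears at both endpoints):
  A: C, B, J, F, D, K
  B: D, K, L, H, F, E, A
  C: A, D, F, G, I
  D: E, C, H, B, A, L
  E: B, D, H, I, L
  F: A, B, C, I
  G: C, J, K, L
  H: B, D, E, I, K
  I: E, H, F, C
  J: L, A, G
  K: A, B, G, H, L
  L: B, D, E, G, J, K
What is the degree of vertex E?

5

Neighbors of E: B, D, H, I, L.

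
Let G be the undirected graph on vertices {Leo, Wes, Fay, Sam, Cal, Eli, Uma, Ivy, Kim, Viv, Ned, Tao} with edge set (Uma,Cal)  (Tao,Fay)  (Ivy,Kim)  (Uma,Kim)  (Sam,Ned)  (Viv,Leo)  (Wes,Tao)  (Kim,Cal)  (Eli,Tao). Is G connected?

No

Component: {Leo, Viv}
Component: {Sam, Ned}
Component: {Wes, Fay, Eli, Tao}
Component: {Cal, Uma, Ivy, Kim}
There are 4 separate components, so the graph is not connected.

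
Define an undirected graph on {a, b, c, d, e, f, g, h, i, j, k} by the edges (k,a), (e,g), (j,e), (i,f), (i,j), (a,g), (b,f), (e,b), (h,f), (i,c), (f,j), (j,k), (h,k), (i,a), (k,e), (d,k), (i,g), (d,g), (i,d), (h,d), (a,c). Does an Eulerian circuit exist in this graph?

No

Degrees: a:4, b:2, c:2, d:4, e:4, f:4, g:4, h:3, i:6, j:4, k:5
h, k have odd degree; an Eulerian circuit needs every degree to be even, so none exists.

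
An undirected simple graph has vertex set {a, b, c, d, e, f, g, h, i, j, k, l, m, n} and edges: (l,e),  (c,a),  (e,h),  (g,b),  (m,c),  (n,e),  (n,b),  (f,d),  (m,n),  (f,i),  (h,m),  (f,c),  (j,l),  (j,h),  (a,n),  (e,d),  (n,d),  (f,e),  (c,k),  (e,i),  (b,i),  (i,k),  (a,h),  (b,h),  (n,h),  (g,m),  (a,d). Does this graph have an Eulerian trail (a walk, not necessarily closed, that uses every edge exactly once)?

Degrees: a:4, b:4, c:4, d:4, e:6, f:4, g:2, h:6, i:4, j:2, k:2, l:2, m:4, n:6
Odd-degree vertices: none (0 total).
The non-isolated vertices are connected and exactly 0 have odd degree, so an Eulerian trail exists.

Yes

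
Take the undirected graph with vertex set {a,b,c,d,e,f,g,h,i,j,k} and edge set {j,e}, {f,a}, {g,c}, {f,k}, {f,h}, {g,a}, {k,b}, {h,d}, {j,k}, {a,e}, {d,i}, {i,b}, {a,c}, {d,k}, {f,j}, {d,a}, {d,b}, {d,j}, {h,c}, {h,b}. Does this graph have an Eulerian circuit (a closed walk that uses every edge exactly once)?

Degrees: a:5, b:4, c:3, d:6, e:2, f:4, g:2, h:4, i:2, j:4, k:4
a, c have odd degree; an Eulerian circuit needs every degree to be even, so none exists.

No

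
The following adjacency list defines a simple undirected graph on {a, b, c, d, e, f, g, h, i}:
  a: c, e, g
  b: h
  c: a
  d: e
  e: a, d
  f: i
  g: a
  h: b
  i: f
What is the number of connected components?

Component: {b, h}
Component: {f, i}
Component: {a, c, d, e, g}

3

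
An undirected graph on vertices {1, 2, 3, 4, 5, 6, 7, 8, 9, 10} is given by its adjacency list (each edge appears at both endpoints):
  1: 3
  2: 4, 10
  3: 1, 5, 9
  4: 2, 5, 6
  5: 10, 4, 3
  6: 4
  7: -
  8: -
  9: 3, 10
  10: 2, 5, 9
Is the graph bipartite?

Color {3, 4, 7, 8, 10} black and {1, 2, 5, 6, 9} white. No edge joins two same-colored vertices, so the graph is bipartite.

Yes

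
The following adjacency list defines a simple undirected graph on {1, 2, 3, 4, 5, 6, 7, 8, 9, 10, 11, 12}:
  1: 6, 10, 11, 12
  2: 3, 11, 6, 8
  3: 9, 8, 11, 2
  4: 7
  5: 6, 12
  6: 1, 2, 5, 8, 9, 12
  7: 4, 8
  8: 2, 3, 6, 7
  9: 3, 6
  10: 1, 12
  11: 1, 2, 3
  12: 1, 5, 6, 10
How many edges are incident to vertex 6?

Neighbors of 6: 1, 2, 5, 8, 9, 12.

6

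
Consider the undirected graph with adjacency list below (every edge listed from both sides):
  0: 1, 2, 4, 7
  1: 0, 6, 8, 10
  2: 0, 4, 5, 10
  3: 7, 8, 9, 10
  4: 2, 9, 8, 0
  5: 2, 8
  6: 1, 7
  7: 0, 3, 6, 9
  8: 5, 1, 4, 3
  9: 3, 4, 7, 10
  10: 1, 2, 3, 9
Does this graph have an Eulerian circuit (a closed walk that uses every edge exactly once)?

Degrees: 0:4, 1:4, 2:4, 3:4, 4:4, 5:2, 6:2, 7:4, 8:4, 9:4, 10:4
Every vertex has even degree and the edges form a single connected piece, so an Eulerian circuit exists.

Yes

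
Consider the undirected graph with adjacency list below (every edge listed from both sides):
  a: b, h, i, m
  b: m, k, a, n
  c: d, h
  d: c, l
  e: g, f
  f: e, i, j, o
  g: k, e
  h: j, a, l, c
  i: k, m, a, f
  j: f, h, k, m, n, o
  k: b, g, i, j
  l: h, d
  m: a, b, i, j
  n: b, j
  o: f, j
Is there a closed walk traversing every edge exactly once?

Degrees: a:4, b:4, c:2, d:2, e:2, f:4, g:2, h:4, i:4, j:6, k:4, l:2, m:4, n:2, o:2
All degrees are even and the non-isolated vertices are connected — an Eulerian circuit exists.

Yes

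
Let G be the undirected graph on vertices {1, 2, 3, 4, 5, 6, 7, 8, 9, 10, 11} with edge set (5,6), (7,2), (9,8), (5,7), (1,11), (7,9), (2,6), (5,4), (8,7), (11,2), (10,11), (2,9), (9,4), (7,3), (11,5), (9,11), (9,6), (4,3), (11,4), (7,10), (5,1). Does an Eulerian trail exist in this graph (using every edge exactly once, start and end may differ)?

Yes

Degrees: 1:2, 2:4, 3:2, 4:4, 5:5, 6:3, 7:6, 8:2, 9:6, 10:2, 11:6
Odd-degree vertices: 5, 6 (2 total).
With 2 odd-degree vertices and all edges in one connected piece, an Eulerian trail exists (from 5 to 6).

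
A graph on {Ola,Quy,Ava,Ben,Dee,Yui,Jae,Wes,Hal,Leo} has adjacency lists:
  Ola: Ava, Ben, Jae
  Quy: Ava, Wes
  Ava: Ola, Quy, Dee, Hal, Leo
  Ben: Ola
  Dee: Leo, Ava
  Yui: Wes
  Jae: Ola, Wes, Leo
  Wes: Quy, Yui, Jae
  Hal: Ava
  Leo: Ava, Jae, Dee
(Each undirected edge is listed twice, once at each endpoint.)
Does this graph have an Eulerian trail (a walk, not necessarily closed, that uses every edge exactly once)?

No

Degrees: Ola:3, Quy:2, Ava:5, Ben:1, Dee:2, Yui:1, Jae:3, Wes:3, Hal:1, Leo:3
Odd-degree vertices: Ola, Ava, Ben, Yui, Jae, Wes, Hal, Leo (8 total).
An Eulerian trail requires 0 or 2 odd-degree vertices; here there are 8.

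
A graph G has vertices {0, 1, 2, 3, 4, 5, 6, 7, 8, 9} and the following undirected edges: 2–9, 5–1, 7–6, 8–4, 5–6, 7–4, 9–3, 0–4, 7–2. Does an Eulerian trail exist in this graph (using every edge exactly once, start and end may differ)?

Degrees: 0:1, 1:1, 2:2, 3:1, 4:3, 5:2, 6:2, 7:3, 8:1, 9:2
Odd-degree vertices: 0, 1, 3, 4, 7, 8 (6 total).
An Eulerian trail requires 0 or 2 odd-degree vertices; here there are 6.

No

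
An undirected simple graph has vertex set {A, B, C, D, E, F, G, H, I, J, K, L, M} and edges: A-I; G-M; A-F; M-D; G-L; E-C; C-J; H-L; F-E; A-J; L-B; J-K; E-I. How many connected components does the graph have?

2

Component: {B, D, G, H, L, M}
Component: {A, C, E, F, I, J, K}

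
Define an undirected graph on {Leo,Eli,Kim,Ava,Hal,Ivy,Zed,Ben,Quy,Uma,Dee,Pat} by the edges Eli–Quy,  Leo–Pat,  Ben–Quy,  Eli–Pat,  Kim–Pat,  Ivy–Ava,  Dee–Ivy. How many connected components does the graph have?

5

Component: {Hal}
Component: {Zed}
Component: {Uma}
Component: {Ava, Ivy, Dee}
Component: {Leo, Eli, Kim, Ben, Quy, Pat}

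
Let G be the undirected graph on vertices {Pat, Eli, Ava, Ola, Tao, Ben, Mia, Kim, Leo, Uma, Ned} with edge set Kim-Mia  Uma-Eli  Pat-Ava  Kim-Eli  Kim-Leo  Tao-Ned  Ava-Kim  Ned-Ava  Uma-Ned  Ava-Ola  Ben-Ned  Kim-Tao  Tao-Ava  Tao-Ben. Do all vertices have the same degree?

Degrees: Pat:1, Eli:2, Ava:5, Ola:1, Tao:4, Ben:2, Mia:1, Kim:5, Leo:1, Uma:2, Ned:4
Degrees are not all equal (e.g. deg(Pat)=1 but deg(Ava)=5); not regular.

No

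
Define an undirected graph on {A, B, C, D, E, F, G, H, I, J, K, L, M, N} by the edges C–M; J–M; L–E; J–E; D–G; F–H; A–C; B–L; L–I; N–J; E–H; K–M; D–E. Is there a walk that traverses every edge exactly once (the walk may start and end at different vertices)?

No

Degrees: A:1, B:1, C:2, D:2, E:4, F:1, G:1, H:2, I:1, J:3, K:1, L:3, M:3, N:1
Odd-degree vertices: A, B, F, G, I, J, K, L, M, N (10 total).
With 10 odd-degree vertices (more than two), no single trail can use every edge.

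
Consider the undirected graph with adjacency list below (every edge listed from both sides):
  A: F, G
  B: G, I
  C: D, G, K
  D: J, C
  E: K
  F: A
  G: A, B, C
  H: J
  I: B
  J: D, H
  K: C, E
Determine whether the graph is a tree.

Yes

The graph has 11 vertices and 10 edges.
It is connected with exactly 10 edges, hence acyclic — it is a tree.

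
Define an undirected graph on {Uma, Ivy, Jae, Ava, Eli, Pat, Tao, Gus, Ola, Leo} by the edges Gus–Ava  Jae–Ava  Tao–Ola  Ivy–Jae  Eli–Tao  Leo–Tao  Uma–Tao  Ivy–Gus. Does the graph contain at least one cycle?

Yes

The graph has 10 vertices, 8 edges, and 3 connected components.
One cycle is Ivy-Jae-Ava-Gus-Ivy.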